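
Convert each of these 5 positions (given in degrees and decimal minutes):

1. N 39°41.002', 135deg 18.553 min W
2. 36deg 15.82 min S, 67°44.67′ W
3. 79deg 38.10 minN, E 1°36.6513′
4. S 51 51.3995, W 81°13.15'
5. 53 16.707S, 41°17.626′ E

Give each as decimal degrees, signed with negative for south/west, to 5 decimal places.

Point 1:
  Latitude: 41.002′ = 0.683367°; total 39.683367
  N → positive
  Lon: 18.553′ = 0.309217°; total 135.309217
  W ⇒ negate
Point 2:
  Latitude: 15.82′ = 0.263667°; total 36.263667
  S → negative
  λ: 44.67′ = 0.744500°; total 67.744500
  W → negative
Point 3:
  φ: 79 + 38.1/60 = 79.635000
  N ⇒ keep positive
  Longitude: 1 + 36.6513/60 = 1.610855
  E ⇒ keep positive
Point 4:
  φ: 51 + 51.3995/60 = 51.856658
  hemisphere S, so the sign is −
  λ: 13.15′ = 0.219167°; total 81.219167
  W → negative
Point 5:
  Lat: 53 + 16.707/60 = 53.278450
  S ⇒ negate
  λ: 41 + 17.626/60 = 41.293767
  E ⇒ keep positive

1. 39.68337, -135.30922
2. -36.26367, -67.74450
3. 79.63500, 1.61086
4. -51.85666, -81.21917
5. -53.27845, 41.29377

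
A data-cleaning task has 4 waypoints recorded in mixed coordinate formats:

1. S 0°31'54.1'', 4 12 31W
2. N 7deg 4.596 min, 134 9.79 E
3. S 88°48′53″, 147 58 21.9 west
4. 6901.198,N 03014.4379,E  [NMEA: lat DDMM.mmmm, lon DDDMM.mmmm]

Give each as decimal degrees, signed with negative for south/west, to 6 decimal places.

1. -0.531694, -4.208611
2. 7.076600, 134.163167
3. -88.814722, -147.972750
4. 69.019967, 30.240632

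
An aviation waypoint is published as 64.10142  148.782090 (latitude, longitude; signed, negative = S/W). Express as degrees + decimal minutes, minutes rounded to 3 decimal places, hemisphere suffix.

64° 6.085′ N, 148° 46.925′ E

φ: minutes = (64.101420 − 64) × 60 = 6.08520
Longitude: 148° + 0.782090 × 60 = 148° 46.92540′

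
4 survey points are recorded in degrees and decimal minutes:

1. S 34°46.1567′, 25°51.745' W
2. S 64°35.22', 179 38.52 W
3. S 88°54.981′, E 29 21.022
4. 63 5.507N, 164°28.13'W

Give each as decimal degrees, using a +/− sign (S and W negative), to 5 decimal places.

1. -34.76928, -25.86242
2. -64.58700, -179.64200
3. -88.91635, 29.35037
4. 63.09178, -164.46883

Point 1:
  φ: 46.1567′ = 0.769278°; total 34.769278
  S ⇒ negate
  λ: 25 + 51.745/60 = 25.862417
  hemisphere W, so the sign is −
Point 2:
  Lat: 35.22′ = 0.587000°; total 64.587000
  hemisphere S, so the sign is −
  Lon: 179 + 38.52/60 = 179.642000
  W ⇒ negate
Point 3:
  Lat: 88 + 54.981/60 = 88.916350
  hemisphere S, so the sign is −
  Longitude: 29 + 21.022/60 = 29.350367
  E → positive
Point 4:
  Lat: 63 + 5.507/60 = 63.091783
  N ⇒ keep positive
  λ: 28.13′ = 0.468833°; total 164.468833
  W ⇒ negate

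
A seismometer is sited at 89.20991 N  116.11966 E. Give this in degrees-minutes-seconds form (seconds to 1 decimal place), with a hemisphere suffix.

89°12′35.7″ N, 116°07′10.8″ E

Lat: 0.209910° → 12.59460′; 0.59460 × 60 = 35.676″
Lon: whole degrees 116; 7.17960′ → 7′ and 10.776″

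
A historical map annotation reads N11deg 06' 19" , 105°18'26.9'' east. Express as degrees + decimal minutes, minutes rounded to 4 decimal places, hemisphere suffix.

Latitude: seconds/60 = 0.31667; minutes = 6 + 0.31667 = 6.316667
Longitude: seconds/60 = 0.44833; minutes = 18 + 0.44833 = 18.448333

11° 6.3167′ N, 105° 18.4483′ E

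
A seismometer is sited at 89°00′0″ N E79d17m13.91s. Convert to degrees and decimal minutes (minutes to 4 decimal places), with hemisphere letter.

89° 0.0000′ N, 79° 17.2318′ E

φ: seconds/60 = 0.00000; minutes = 0 + 0.00000 = 0.000000
Lon: seconds/60 = 0.23183; minutes = 17 + 0.23183 = 17.231833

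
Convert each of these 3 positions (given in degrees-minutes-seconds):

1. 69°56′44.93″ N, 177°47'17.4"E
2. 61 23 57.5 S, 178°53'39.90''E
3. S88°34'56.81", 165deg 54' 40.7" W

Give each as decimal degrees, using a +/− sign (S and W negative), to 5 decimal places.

Point 1:
  Lat: 69° + 56/60 + 44.93/3600 = 69 + 0.933333 + 0.012481 = 69.945814
  N → positive
  λ: 47′ + 17.4″ = 47.29000′; 177 + 47.29000/60 = 177.788167
  E → positive
Point 2:
  φ: 61° + 23/60 + 57.5/3600 = 61 + 0.383333 + 0.015972 = 61.399306
  S ⇒ negate
  Longitude: 53′ + 39.9″ = 53.66500′; 178 + 53.66500/60 = 178.894417
  E ⇒ keep positive
Point 3:
  Latitude: 88 + 34/60 + 56.81/3600 = 88.582447
  hemisphere S, so the sign is −
  Longitude: 54′ + 40.7″ = 54.67833′; 165 + 54.67833/60 = 165.911306
  W ⇒ negate

1. 69.94581, 177.78817
2. -61.39931, 178.89442
3. -88.58245, -165.91131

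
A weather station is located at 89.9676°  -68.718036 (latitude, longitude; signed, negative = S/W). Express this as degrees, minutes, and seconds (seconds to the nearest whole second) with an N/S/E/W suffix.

89°58′3″ N, 68°43′5″ W

Latitude: whole degrees 89; 58.05600′ → 58′ and 3.36″
Longitude is negative → W; |value| = 68.718036
Longitude: whole degrees 68; 43.08216′ → 43′ and 4.93″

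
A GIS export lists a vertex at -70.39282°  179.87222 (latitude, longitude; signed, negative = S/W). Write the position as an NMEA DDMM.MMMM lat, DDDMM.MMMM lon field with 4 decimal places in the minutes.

7023.5692,S / 17952.3332,E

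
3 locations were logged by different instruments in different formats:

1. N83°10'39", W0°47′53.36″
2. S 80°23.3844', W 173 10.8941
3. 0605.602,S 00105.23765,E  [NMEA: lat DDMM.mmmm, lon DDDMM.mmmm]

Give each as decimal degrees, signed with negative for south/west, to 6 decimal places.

Point 1:
  Lat: 83° + 10/60 + 39/3600 = 83 + 0.166667 + 0.010833 = 83.1775000
  N ⇒ keep positive
  Lon: 47′ + 53.36″ = 47.88933′; 0 + 47.88933/60 = 0.7981556
  W → negative
Point 2:
  Latitude: 80 + 23.3844/60 = 80.3897400
  hemisphere S, so the sign is −
  λ: 10.8941′ = 0.181568°; total 173.1815683
  W ⇒ negate
Point 3:
  φ: split at 2 digits → 06° and 5.602′; 6 + 5.602/60 = 6.0933667
  S → negative
  Lon: degrees = first 3 digits = 1, minutes = 5.23765; 1 + 5.23765/60 = 1.0872942
  E ⇒ keep positive

1. 83.177500, -0.798156
2. -80.389740, -173.181568
3. -6.093367, 1.087294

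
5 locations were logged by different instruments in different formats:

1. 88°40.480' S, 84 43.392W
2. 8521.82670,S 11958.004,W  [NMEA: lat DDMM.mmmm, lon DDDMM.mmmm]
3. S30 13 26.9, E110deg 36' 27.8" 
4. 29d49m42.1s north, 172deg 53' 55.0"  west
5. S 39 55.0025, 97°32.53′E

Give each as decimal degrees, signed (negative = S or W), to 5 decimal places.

Point 1:
  Latitude: 40.48′ = 0.674667°; total 88.674667
  S ⇒ negate
  Longitude: 84 + 43.392/60 = 84.723200
  hemisphere W, so the sign is −
Point 2:
  Latitude: split at 2 digits → 85° and 21.8267′; 85 + 21.8267/60 = 85.363778
  S ⇒ negate
  λ: degrees = first 3 digits = 119, minutes = 58.004; 119 + 58.004/60 = 119.966733
  hemisphere W, so the sign is −
Point 3:
  φ: 30 + 13/60 + 26.9/3600 = 30.224139
  hemisphere S, so the sign is −
  Lon: 110° + 36/60 + 27.8/3600 = 110 + 0.600000 + 0.007722 = 110.607722
  E → positive
Point 4:
  Latitude: 49′ + 42.1″ = 49.70167′; 29 + 49.70167/60 = 29.828361
  N → positive
  λ: 172 + 53/60 + 55/3600 = 172.898611
  W → negative
Point 5:
  φ: 39 + 55.0025/60 = 39.916708
  S → negative
  Lon: 32.53′ = 0.542167°; total 97.542167
  E → positive

1. -88.67467, -84.72320
2. -85.36378, -119.96673
3. -30.22414, 110.60772
4. 29.82836, -172.89861
5. -39.91671, 97.54217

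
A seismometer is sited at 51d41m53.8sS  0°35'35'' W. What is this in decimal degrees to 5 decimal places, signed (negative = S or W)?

-51.69828, -0.59306

Latitude: 51 + 41/60 + 53.8/3600 = 51.698278
S ⇒ negate
Lon: 0 + 35/60 + 35/3600 = 0.593056
W → negative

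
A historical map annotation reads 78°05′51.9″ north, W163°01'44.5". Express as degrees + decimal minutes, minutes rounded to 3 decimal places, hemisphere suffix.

Lat: seconds/60 = 0.86500; minutes = 5 + 0.86500 = 5.86500
λ: seconds/60 = 0.74167; minutes = 1 + 0.74167 = 1.74167

78° 5.865′ N, 163° 1.742′ W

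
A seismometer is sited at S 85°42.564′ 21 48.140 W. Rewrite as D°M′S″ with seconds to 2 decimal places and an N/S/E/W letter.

Latitude: 42.56400′ → 42′ and 0.56400 × 60 = 33.8400″
λ: fractional minutes 0.14000 × 60 = 8.4000″

85°42′33.84″ S, 21°48′8.40″ W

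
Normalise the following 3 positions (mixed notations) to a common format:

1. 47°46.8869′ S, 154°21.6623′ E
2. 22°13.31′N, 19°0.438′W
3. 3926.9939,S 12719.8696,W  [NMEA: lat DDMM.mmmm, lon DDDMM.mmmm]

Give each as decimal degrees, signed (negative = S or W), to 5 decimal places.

1. -47.78145, 154.36104
2. 22.22183, -19.00730
3. -39.44990, -127.33116

Point 1:
  Lat: 47 + 46.8869/60 = 47.781448
  S → negative
  Lon: 154 + 21.6623/60 = 154.361038
  E ⇒ keep positive
Point 2:
  Lat: 13.31′ = 0.221833°; total 22.221833
  N → positive
  Lon: 0.438′ = 0.007300°; total 19.007300
  hemisphere W, so the sign is −
Point 3:
  Lat: split at 2 digits → 39° and 26.9939′; 39 + 26.9939/60 = 39.449898
  hemisphere S, so the sign is −
  Longitude: degrees = first 3 digits = 127, minutes = 19.8696; 127 + 19.8696/60 = 127.331160
  W ⇒ negate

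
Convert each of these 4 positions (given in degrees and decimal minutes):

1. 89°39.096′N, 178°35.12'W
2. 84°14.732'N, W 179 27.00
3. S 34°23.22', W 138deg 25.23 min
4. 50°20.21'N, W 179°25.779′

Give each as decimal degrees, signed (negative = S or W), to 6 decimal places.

Point 1:
  φ: 89 + 39.096/60 = 89.6516000
  N → positive
  λ: 35.12′ = 0.585333°; total 178.5853333
  hemisphere W, so the sign is −
Point 2:
  Latitude: 84 + 14.732/60 = 84.2455333
  N ⇒ keep positive
  Lon: 27′ = 0.450000°; total 179.4500000
  W ⇒ negate
Point 3:
  Latitude: 23.22′ = 0.387000°; total 34.3870000
  S → negative
  Longitude: 25.23′ = 0.420500°; total 138.4205000
  W ⇒ negate
Point 4:
  Lat: 50 + 20.21/60 = 50.3368333
  N → positive
  λ: 25.779′ = 0.429650°; total 179.4296500
  W ⇒ negate

1. 89.651600, -178.585333
2. 84.245533, -179.450000
3. -34.387000, -138.420500
4. 50.336833, -179.429650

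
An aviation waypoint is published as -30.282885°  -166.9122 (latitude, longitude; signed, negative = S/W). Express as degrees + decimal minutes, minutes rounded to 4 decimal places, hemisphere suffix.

30° 16.9731′ S, 166° 54.7320′ W

Latitude is negative → S; |value| = 30.282885
Latitude: 30° + 0.282885 × 60 = 30° 16.973100′
Longitude is negative → W; |value| = 166.912200
Longitude: minutes = (166.912200 − 166) × 60 = 54.732000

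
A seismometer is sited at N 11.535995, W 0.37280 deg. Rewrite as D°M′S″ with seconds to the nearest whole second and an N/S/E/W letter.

11°32′10″ N, 0°22′22″ W

φ: whole degrees 11; 32.15970′ → 32′ and 9.58″
λ: 0.372800° → 22.36800′; 0.36800 × 60 = 22.08″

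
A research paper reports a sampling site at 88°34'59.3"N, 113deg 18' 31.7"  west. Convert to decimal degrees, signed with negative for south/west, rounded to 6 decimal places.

88.583139, -113.308806

Latitude: 88 + 34/60 + 59.3/3600 = 88.5831389
N ⇒ keep positive
λ: 18′ + 31.7″ = 18.52833′; 113 + 18.52833/60 = 113.3088056
hemisphere W, so the sign is −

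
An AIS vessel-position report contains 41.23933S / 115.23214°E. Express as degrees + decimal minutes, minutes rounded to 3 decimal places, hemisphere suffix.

41° 14.360′ S, 115° 13.928′ E

Latitude: 41° + 0.239330 × 60 = 41° 14.35980′
Lon: fractional part 0.232140 → 13.92840 minutes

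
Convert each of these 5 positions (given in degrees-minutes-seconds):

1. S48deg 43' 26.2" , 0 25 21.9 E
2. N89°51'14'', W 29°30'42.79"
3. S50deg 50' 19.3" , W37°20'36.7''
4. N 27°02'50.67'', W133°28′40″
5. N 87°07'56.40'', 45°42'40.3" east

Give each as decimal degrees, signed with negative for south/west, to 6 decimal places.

1. -48.723944, 0.422750
2. 89.853889, -29.511886
3. -50.838694, -37.343528
4. 27.047408, -133.477778
5. 87.132333, 45.711194

Point 1:
  Latitude: 48° + 43/60 + 26.2/3600 = 48 + 0.716667 + 0.007278 = 48.7239444
  hemisphere S, so the sign is −
  Lon: 0° + 25/60 + 21.9/3600 = 0 + 0.416667 + 0.006083 = 0.4227500
  E ⇒ keep positive
Point 2:
  φ: 89 + 51/60 + 14/3600 = 89.8538889
  N ⇒ keep positive
  Lon: 30′ + 42.79″ = 30.71317′; 29 + 30.71317/60 = 29.5118861
  hemisphere W, so the sign is −
Point 3:
  Lat: 50′ + 19.3″ = 50.32167′; 50 + 50.32167/60 = 50.8386944
  S ⇒ negate
  Lon: 20′ + 36.7″ = 20.61167′; 37 + 20.61167/60 = 37.3435278
  W ⇒ negate
Point 4:
  Latitude: 2′ + 50.67″ = 2.84450′; 27 + 2.84450/60 = 27.0474083
  N ⇒ keep positive
  Longitude: 133° + 28/60 + 40/3600 = 133 + 0.466667 + 0.011111 = 133.4777778
  W → negative
Point 5:
  Lat: 7′ + 56.4″ = 7.94000′; 87 + 7.94000/60 = 87.1323333
  N ⇒ keep positive
  Longitude: 45 + 42/60 + 40.3/3600 = 45.7111944
  E ⇒ keep positive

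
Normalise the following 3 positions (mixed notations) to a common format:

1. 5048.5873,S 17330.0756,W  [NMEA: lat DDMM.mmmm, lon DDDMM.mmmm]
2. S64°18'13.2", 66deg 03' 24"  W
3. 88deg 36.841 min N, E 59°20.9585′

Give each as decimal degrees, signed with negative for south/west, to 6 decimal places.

Point 1:
  φ: degrees = first 2 digits = 50, minutes = 48.5873; 50 + 48.5873/60 = 50.8097883
  S → negative
  λ: split at 3 digits → 173° and 30.0756′; 173 + 30.0756/60 = 173.5012600
  W ⇒ negate
Point 2:
  Lat: 64 + 18/60 + 13.2/3600 = 64.3036667
  S → negative
  Longitude: 66 + 3/60 + 24/3600 = 66.0566667
  W ⇒ negate
Point 3:
  Lat: 36.841′ = 0.614017°; total 88.6140167
  N ⇒ keep positive
  Longitude: 20.9585′ = 0.349308°; total 59.3493083
  E → positive

1. -50.809788, -173.501260
2. -64.303667, -66.056667
3. 88.614017, 59.349308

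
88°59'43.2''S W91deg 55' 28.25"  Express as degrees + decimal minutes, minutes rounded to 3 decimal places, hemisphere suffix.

Latitude: seconds/60 = 0.72000; minutes = 59 + 0.72000 = 59.72000
Longitude: seconds/60 = 0.47083; minutes = 55 + 0.47083 = 55.47083

88° 59.720′ S, 91° 55.471′ W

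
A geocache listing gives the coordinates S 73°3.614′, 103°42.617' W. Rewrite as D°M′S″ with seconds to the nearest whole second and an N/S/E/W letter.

Lat: fractional minutes 0.61400 × 60 = 36.84″
λ: fractional minutes 0.61700 × 60 = 37.02″

73°03′37″ S, 103°42′37″ W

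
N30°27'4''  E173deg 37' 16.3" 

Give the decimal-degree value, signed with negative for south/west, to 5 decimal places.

Latitude: 27′ + 4″ = 27.06667′; 30 + 27.06667/60 = 30.451111
N → positive
Longitude: 37′ + 16.3″ = 37.27167′; 173 + 37.27167/60 = 173.621194
E ⇒ keep positive

30.45111, 173.62119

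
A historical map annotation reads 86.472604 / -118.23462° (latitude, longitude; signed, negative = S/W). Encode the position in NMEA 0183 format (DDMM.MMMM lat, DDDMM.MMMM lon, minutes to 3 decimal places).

8628.356,N / 11814.077,W

Latitude: 86° + 0.472604 × 60 = 86° 28.35624′
Longitude is negative → W; |value| = 118.234620
Lon: fractional part 0.234620 → 14.07720 minutes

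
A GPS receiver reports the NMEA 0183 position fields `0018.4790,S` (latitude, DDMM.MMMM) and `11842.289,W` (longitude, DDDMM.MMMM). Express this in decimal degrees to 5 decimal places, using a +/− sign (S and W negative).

Latitude: degrees = first 2 digits = 0, minutes = 18.479; 0 + 18.479/60 = 0.307983
S → negative
Longitude: degrees = first 3 digits = 118, minutes = 42.289; 118 + 42.289/60 = 118.704817
hemisphere W, so the sign is −

-0.30798, -118.70482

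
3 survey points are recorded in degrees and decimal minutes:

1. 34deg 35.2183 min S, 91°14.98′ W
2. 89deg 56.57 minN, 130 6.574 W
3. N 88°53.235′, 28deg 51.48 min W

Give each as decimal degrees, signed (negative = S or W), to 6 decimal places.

Point 1:
  Lat: 35.2183′ = 0.586972°; total 34.5869717
  S → negative
  Longitude: 14.98′ = 0.249667°; total 91.2496667
  hemisphere W, so the sign is −
Point 2:
  φ: 56.57′ = 0.942833°; total 89.9428333
  N ⇒ keep positive
  λ: 6.574′ = 0.109567°; total 130.1095667
  W ⇒ negate
Point 3:
  Latitude: 88 + 53.235/60 = 88.8872500
  N ⇒ keep positive
  Lon: 28 + 51.48/60 = 28.8580000
  hemisphere W, so the sign is −

1. -34.586972, -91.249667
2. 89.942833, -130.109567
3. 88.887250, -28.858000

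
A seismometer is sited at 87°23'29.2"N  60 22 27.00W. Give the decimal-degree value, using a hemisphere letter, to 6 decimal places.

Latitude: 23′ + 29.2″ = 23.48667′; 87 + 23.48667/60 = 87.3914444
Longitude: 60 + 22/60 + 27/3600 = 60.3741667

87.391444° N, 60.374167° W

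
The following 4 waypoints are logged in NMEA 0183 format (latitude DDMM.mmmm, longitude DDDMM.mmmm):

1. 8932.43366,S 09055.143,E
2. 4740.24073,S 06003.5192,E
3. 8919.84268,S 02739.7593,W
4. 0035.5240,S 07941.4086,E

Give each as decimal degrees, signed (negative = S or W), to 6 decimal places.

Point 1:
  φ: degrees = first 2 digits = 89, minutes = 32.43366; 89 + 32.43366/60 = 89.5405610
  S ⇒ negate
  Lon: degrees = first 3 digits = 90, minutes = 55.143; 90 + 55.143/60 = 90.9190500
  E → positive
Point 2:
  φ: degrees = first 2 digits = 47, minutes = 40.24073; 47 + 40.24073/60 = 47.6706788
  hemisphere S, so the sign is −
  Lon: split at 3 digits → 060° and 3.5192′; 60 + 3.5192/60 = 60.0586533
  E ⇒ keep positive
Point 3:
  Lat: split at 2 digits → 89° and 19.84268′; 89 + 19.84268/60 = 89.3307113
  hemisphere S, so the sign is −
  Longitude: split at 3 digits → 027° and 39.7593′; 27 + 39.7593/60 = 27.6626550
  W ⇒ negate
Point 4:
  φ: degrees = first 2 digits = 0, minutes = 35.524; 0 + 35.524/60 = 0.5920667
  hemisphere S, so the sign is −
  λ: degrees = first 3 digits = 79, minutes = 41.4086; 79 + 41.4086/60 = 79.6901433
  E ⇒ keep positive

1. -89.540561, 90.919050
2. -47.670679, 60.058653
3. -89.330711, -27.662655
4. -0.592067, 79.690143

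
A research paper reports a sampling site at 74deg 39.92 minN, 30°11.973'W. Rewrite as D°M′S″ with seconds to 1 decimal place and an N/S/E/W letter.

74°39′55.2″ N, 30°11′58.4″ W

Lat: 39.92000′ → 39′ and 0.92000 × 60 = 55.200″
Lon: fractional minutes 0.97300 × 60 = 58.380″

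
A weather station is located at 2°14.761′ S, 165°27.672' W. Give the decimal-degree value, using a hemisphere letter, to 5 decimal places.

2.24602° S, 165.46120° W

Latitude: 14.761′ = 0.246017°; total 2.246017
Longitude: 165 + 27.672/60 = 165.461200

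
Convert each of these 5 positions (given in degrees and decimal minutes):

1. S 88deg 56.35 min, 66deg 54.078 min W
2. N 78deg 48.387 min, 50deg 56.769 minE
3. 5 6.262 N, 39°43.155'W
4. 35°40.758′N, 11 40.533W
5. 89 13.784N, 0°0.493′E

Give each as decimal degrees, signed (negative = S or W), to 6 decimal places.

1. -88.939167, -66.901300
2. 78.806450, 50.946150
3. 5.104367, -39.719250
4. 35.679300, -11.675550
5. 89.229733, 0.008217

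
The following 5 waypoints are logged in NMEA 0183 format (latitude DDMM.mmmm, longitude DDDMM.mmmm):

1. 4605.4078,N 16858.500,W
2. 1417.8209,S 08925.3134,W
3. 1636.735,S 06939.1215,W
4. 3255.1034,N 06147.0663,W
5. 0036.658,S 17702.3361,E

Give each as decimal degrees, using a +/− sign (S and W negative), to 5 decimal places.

Point 1:
  φ: split at 2 digits → 46° and 5.4078′; 46 + 5.4078/60 = 46.090130
  N → positive
  Longitude: degrees = first 3 digits = 168, minutes = 58.5; 168 + 58.5/60 = 168.975000
  W → negative
Point 2:
  φ: degrees = first 2 digits = 14, minutes = 17.8209; 14 + 17.8209/60 = 14.297015
  S → negative
  Longitude: split at 3 digits → 089° and 25.3134′; 89 + 25.3134/60 = 89.421890
  W ⇒ negate
Point 3:
  φ: degrees = first 2 digits = 16, minutes = 36.735; 16 + 36.735/60 = 16.612250
  hemisphere S, so the sign is −
  λ: split at 3 digits → 069° and 39.1215′; 69 + 39.1215/60 = 69.652025
  W ⇒ negate
Point 4:
  Lat: degrees = first 2 digits = 32, minutes = 55.1034; 32 + 55.1034/60 = 32.918390
  N → positive
  λ: degrees = first 3 digits = 61, minutes = 47.0663; 61 + 47.0663/60 = 61.784438
  W → negative
Point 5:
  Lat: degrees = first 2 digits = 0, minutes = 36.658; 0 + 36.658/60 = 0.610967
  S → negative
  λ: degrees = first 3 digits = 177, minutes = 2.3361; 177 + 2.3361/60 = 177.038935
  E → positive

1. 46.09013, -168.97500
2. -14.29702, -89.42189
3. -16.61225, -69.65203
4. 32.91839, -61.78444
5. -0.61097, 177.03894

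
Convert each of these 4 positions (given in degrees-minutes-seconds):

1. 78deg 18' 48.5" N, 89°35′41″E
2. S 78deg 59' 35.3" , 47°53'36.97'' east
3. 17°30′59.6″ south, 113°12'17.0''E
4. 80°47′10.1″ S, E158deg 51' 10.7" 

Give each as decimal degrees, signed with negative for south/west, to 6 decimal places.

1. 78.313472, 89.594722
2. -78.993139, 47.893603
3. -17.516556, 113.204722
4. -80.786139, 158.852972

Point 1:
  Lat: 78° + 18/60 + 48.5/3600 = 78 + 0.300000 + 0.013472 = 78.3134722
  N ⇒ keep positive
  λ: 89 + 35/60 + 41/3600 = 89.5947222
  E ⇒ keep positive
Point 2:
  Latitude: 78 + 59/60 + 35.3/3600 = 78.9931389
  S ⇒ negate
  Lon: 47 + 53/60 + 36.97/3600 = 47.8936028
  E ⇒ keep positive
Point 3:
  Lat: 17 + 30/60 + 59.6/3600 = 17.5165556
  S → negative
  Lon: 113° + 12/60 + 17/3600 = 113 + 0.200000 + 0.004722 = 113.2047222
  E → positive
Point 4:
  Lat: 80° + 47/60 + 10.1/3600 = 80 + 0.783333 + 0.002806 = 80.7861389
  S ⇒ negate
  λ: 158 + 51/60 + 10.7/3600 = 158.8529722
  E ⇒ keep positive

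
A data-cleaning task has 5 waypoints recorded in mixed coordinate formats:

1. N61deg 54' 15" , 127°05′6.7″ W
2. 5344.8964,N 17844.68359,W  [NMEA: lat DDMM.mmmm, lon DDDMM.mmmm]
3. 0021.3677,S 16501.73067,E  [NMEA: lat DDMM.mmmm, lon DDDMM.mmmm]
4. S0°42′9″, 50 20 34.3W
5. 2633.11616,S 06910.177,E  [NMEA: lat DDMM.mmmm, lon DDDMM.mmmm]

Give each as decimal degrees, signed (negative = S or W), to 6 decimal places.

1. 61.904167, -127.085194
2. 53.748273, -178.744727
3. -0.356128, 165.028845
4. -0.702500, -50.342861
5. -26.551936, 69.169617

Point 1:
  Lat: 61° + 54/60 + 15/3600 = 61 + 0.900000 + 0.004167 = 61.9041667
  N → positive
  λ: 127 + 5/60 + 6.7/3600 = 127.0851944
  W ⇒ negate
Point 2:
  φ: degrees = first 2 digits = 53, minutes = 44.8964; 53 + 44.8964/60 = 53.7482733
  N ⇒ keep positive
  Lon: split at 3 digits → 178° and 44.68359′; 178 + 44.68359/60 = 178.7447265
  W ⇒ negate
Point 3:
  Lat: split at 2 digits → 00° and 21.3677′; 0 + 21.3677/60 = 0.3561283
  S → negative
  λ: split at 3 digits → 165° and 1.73067′; 165 + 1.73067/60 = 165.0288445
  E → positive
Point 4:
  Lat: 0 + 42/60 + 9/3600 = 0.7025000
  hemisphere S, so the sign is −
  Lon: 50° + 20/60 + 34.3/3600 = 50 + 0.333333 + 0.009528 = 50.3428611
  hemisphere W, so the sign is −
Point 5:
  Latitude: split at 2 digits → 26° and 33.11616′; 26 + 33.11616/60 = 26.5519360
  hemisphere S, so the sign is −
  λ: degrees = first 3 digits = 69, minutes = 10.177; 69 + 10.177/60 = 69.1696167
  E ⇒ keep positive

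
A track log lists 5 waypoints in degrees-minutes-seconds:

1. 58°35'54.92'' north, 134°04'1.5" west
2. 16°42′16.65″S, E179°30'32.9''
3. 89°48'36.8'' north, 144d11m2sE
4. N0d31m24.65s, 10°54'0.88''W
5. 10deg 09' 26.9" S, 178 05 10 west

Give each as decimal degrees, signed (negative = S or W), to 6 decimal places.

Point 1:
  Lat: 58 + 35/60 + 54.92/3600 = 58.5985889
  N ⇒ keep positive
  Longitude: 134° + 4/60 + 1.5/3600 = 134 + 0.066667 + 0.000417 = 134.0670833
  W ⇒ negate
Point 2:
  Lat: 16° + 42/60 + 16.65/3600 = 16 + 0.700000 + 0.004625 = 16.7046250
  S → negative
  Longitude: 30′ + 32.9″ = 30.54833′; 179 + 30.54833/60 = 179.5091389
  E ⇒ keep positive
Point 3:
  Lat: 48′ + 36.8″ = 48.61333′; 89 + 48.61333/60 = 89.8102222
  N ⇒ keep positive
  Longitude: 144° + 11/60 + 2/3600 = 144 + 0.183333 + 0.000556 = 144.1838889
  E → positive
Point 4:
  Latitude: 0° + 31/60 + 24.65/3600 = 0 + 0.516667 + 0.006847 = 0.5235139
  N → positive
  Lon: 54′ + 0.88″ = 54.01467′; 10 + 54.01467/60 = 10.9002444
  W → negative
Point 5:
  φ: 10° + 9/60 + 26.9/3600 = 10 + 0.150000 + 0.007472 = 10.1574722
  S → negative
  λ: 178 + 5/60 + 10/3600 = 178.0861111
  hemisphere W, so the sign is −

1. 58.598589, -134.067083
2. -16.704625, 179.509139
3. 89.810222, 144.183889
4. 0.523514, -10.900244
5. -10.157472, -178.086111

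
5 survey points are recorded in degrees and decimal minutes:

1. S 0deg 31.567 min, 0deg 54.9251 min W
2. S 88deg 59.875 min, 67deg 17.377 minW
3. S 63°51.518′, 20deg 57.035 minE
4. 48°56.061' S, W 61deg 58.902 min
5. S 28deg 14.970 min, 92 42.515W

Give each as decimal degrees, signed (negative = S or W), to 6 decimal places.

1. -0.526117, -0.915418
2. -88.997917, -67.289617
3. -63.858633, 20.950583
4. -48.934350, -61.981700
5. -28.249500, -92.708583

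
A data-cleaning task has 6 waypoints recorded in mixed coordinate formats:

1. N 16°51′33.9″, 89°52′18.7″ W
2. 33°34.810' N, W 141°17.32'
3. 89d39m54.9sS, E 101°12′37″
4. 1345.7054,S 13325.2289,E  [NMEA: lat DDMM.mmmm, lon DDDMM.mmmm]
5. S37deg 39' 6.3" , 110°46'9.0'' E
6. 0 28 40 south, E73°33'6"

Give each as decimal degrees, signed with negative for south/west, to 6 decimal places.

Point 1:
  φ: 51′ + 33.9″ = 51.56500′; 16 + 51.56500/60 = 16.8594167
  N → positive
  Longitude: 52′ + 18.7″ = 52.31167′; 89 + 52.31167/60 = 89.8718611
  hemisphere W, so the sign is −
Point 2:
  Lat: 34.81′ = 0.580167°; total 33.5801667
  N ⇒ keep positive
  Lon: 17.32′ = 0.288667°; total 141.2886667
  W ⇒ negate
Point 3:
  φ: 39′ + 54.9″ = 39.91500′; 89 + 39.91500/60 = 89.6652500
  hemisphere S, so the sign is −
  λ: 101° + 12/60 + 37/3600 = 101 + 0.200000 + 0.010278 = 101.2102778
  E ⇒ keep positive
Point 4:
  Latitude: split at 2 digits → 13° and 45.7054′; 13 + 45.7054/60 = 13.7617567
  S ⇒ negate
  λ: split at 3 digits → 133° and 25.2289′; 133 + 25.2289/60 = 133.4204817
  E → positive
Point 5:
  Latitude: 39′ + 6.3″ = 39.10500′; 37 + 39.10500/60 = 37.6517500
  S → negative
  Lon: 110 + 46/60 + 9/3600 = 110.7691667
  E → positive
Point 6:
  φ: 28′ + 40″ = 28.66667′; 0 + 28.66667/60 = 0.4777778
  S ⇒ negate
  Lon: 73 + 33/60 + 6/3600 = 73.5516667
  E → positive

1. 16.859417, -89.871861
2. 33.580167, -141.288667
3. -89.665250, 101.210278
4. -13.761757, 133.420482
5. -37.651750, 110.769167
6. -0.477778, 73.551667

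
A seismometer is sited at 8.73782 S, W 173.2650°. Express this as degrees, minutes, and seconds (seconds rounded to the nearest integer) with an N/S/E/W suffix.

Latitude: 0.737820° → 44.26920′; 0.26920 × 60 = 16.15″
Lon: 0.265000° → 15.90000′; 0.90000 × 60 = 54.00″

8°44′16″ S, 173°15′54″ W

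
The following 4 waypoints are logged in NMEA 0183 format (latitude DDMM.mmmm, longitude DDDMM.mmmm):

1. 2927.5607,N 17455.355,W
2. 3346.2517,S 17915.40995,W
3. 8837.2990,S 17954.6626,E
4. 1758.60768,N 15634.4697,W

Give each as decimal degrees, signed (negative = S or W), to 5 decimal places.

1. 29.45935, -174.92258
2. -33.77086, -179.25683
3. -88.62165, 179.91104
4. 17.97679, -156.57450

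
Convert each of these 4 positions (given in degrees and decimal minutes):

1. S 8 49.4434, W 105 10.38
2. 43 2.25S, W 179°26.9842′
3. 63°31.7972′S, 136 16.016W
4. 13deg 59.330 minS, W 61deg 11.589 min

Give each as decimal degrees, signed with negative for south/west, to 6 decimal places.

Point 1:
  Latitude: 49.4434′ = 0.824057°; total 8.8240567
  S → negative
  Longitude: 10.38′ = 0.173000°; total 105.1730000
  W ⇒ negate
Point 2:
  φ: 2.25′ = 0.037500°; total 43.0375000
  S → negative
  λ: 26.9842′ = 0.449737°; total 179.4497367
  hemisphere W, so the sign is −
Point 3:
  Latitude: 63 + 31.7972/60 = 63.5299533
  S → negative
  λ: 136 + 16.016/60 = 136.2669333
  W → negative
Point 4:
  φ: 59.33′ = 0.988833°; total 13.9888333
  S ⇒ negate
  Longitude: 11.589′ = 0.193150°; total 61.1931500
  hemisphere W, so the sign is −

1. -8.824057, -105.173000
2. -43.037500, -179.449737
3. -63.529953, -136.266933
4. -13.988833, -61.193150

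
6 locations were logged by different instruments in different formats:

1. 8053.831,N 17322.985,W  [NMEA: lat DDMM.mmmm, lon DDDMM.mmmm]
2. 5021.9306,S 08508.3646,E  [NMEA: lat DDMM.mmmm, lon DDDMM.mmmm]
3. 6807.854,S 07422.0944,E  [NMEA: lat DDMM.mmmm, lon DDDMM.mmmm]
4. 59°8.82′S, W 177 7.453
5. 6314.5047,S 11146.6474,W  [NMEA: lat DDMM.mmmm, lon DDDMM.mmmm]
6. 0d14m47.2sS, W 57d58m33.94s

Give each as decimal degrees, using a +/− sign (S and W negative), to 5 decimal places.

Point 1:
  φ: degrees = first 2 digits = 80, minutes = 53.831; 80 + 53.831/60 = 80.897183
  N ⇒ keep positive
  Lon: split at 3 digits → 173° and 22.985′; 173 + 22.985/60 = 173.383083
  hemisphere W, so the sign is −
Point 2:
  Latitude: degrees = first 2 digits = 50, minutes = 21.9306; 50 + 21.9306/60 = 50.365510
  hemisphere S, so the sign is −
  λ: degrees = first 3 digits = 85, minutes = 8.3646; 85 + 8.3646/60 = 85.139410
  E ⇒ keep positive
Point 3:
  Latitude: split at 2 digits → 68° and 7.854′; 68 + 7.854/60 = 68.130900
  S → negative
  Longitude: split at 3 digits → 074° and 22.0944′; 74 + 22.0944/60 = 74.368240
  E → positive
Point 4:
  φ: 59 + 8.82/60 = 59.147000
  hemisphere S, so the sign is −
  λ: 7.453′ = 0.124217°; total 177.124217
  W → negative
Point 5:
  Lat: split at 2 digits → 63° and 14.5047′; 63 + 14.5047/60 = 63.241745
  hemisphere S, so the sign is −
  Lon: degrees = first 3 digits = 111, minutes = 46.6474; 111 + 46.6474/60 = 111.777457
  hemisphere W, so the sign is −
Point 6:
  Latitude: 0° + 14/60 + 47.2/3600 = 0 + 0.233333 + 0.013111 = 0.246444
  hemisphere S, so the sign is −
  Lon: 58′ + 33.94″ = 58.56567′; 57 + 58.56567/60 = 57.976094
  hemisphere W, so the sign is −

1. 80.89718, -173.38308
2. -50.36551, 85.13941
3. -68.13090, 74.36824
4. -59.14700, -177.12422
5. -63.24175, -111.77746
6. -0.24644, -57.97609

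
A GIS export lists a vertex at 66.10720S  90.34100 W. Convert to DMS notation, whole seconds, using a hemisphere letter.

66°06′26″ S, 90°20′28″ W

Latitude: 0.107200° → 6.43200′; 0.43200 × 60 = 25.92″
Lon: 0.341000 × 60 = 20.46000′ → 20′, remainder × 60 = 27.60″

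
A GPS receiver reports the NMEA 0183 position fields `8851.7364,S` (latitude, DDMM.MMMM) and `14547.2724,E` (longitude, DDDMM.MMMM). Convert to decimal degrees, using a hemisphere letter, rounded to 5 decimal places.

88.86227° S, 145.78787° E

φ: degrees = first 2 digits = 88, minutes = 51.7364; 88 + 51.7364/60 = 88.862273
λ: split at 3 digits → 145° and 47.2724′; 145 + 47.2724/60 = 145.787873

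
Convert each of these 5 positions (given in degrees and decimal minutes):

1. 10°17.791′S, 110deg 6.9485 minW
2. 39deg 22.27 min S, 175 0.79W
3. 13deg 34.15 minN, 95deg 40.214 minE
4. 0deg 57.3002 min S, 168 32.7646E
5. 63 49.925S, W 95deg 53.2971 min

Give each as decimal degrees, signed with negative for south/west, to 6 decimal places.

1. -10.296517, -110.115808
2. -39.371167, -175.013167
3. 13.569167, 95.670233
4. -0.955003, 168.546077
5. -63.832083, -95.888285

Point 1:
  Latitude: 10 + 17.791/60 = 10.2965167
  S → negative
  Lon: 110 + 6.9485/60 = 110.1158083
  hemisphere W, so the sign is −
Point 2:
  Latitude: 39 + 22.27/60 = 39.3711667
  S → negative
  λ: 175 + 0.79/60 = 175.0131667
  W → negative
Point 3:
  φ: 13 + 34.15/60 = 13.5691667
  N → positive
  Longitude: 40.214′ = 0.670233°; total 95.6702333
  E → positive
Point 4:
  Latitude: 57.3002′ = 0.955003°; total 0.9550033
  S ⇒ negate
  Lon: 32.7646′ = 0.546077°; total 168.5460767
  E → positive
Point 5:
  φ: 49.925′ = 0.832083°; total 63.8320833
  S → negative
  Longitude: 95 + 53.2971/60 = 95.8882850
  hemisphere W, so the sign is −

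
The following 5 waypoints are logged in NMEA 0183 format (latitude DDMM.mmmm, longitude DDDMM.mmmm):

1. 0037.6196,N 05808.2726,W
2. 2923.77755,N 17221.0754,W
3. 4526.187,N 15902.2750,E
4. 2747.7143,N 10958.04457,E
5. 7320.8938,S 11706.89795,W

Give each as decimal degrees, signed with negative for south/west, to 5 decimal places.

Point 1:
  φ: split at 2 digits → 00° and 37.6196′; 0 + 37.6196/60 = 0.626993
  N → positive
  Lon: split at 3 digits → 058° and 8.2726′; 58 + 8.2726/60 = 58.137877
  hemisphere W, so the sign is −
Point 2:
  Latitude: split at 2 digits → 29° and 23.77755′; 29 + 23.77755/60 = 29.396293
  N → positive
  Lon: degrees = first 3 digits = 172, minutes = 21.0754; 172 + 21.0754/60 = 172.351257
  hemisphere W, so the sign is −
Point 3:
  Latitude: split at 2 digits → 45° and 26.187′; 45 + 26.187/60 = 45.436450
  N ⇒ keep positive
  Longitude: split at 3 digits → 159° and 2.275′; 159 + 2.275/60 = 159.037917
  E ⇒ keep positive
Point 4:
  Lat: split at 2 digits → 27° and 47.7143′; 27 + 47.7143/60 = 27.795238
  N ⇒ keep positive
  Longitude: split at 3 digits → 109° and 58.04457′; 109 + 58.04457/60 = 109.967410
  E → positive
Point 5:
  Latitude: split at 2 digits → 73° and 20.8938′; 73 + 20.8938/60 = 73.348230
  S ⇒ negate
  Lon: split at 3 digits → 117° and 6.89795′; 117 + 6.89795/60 = 117.114966
  hemisphere W, so the sign is −

1. 0.62699, -58.13788
2. 29.39629, -172.35126
3. 45.43645, 159.03792
4. 27.79524, 109.96741
5. -73.34823, -117.11497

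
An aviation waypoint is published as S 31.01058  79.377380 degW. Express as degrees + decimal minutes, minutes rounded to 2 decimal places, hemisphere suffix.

φ: fractional part 0.010580 → 0.6348 minutes
Longitude: minutes = (79.377380 − 79) × 60 = 22.6428

31° 0.63′ S, 79° 22.64′ W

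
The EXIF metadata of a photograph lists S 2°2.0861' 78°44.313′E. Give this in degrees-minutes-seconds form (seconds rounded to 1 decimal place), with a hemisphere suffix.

φ: fractional minutes 0.08610 × 60 = 5.166″
Lon: 44.31300′ → 44′ and 0.31300 × 60 = 18.780″

2°02′5.2″ S, 78°44′18.8″ E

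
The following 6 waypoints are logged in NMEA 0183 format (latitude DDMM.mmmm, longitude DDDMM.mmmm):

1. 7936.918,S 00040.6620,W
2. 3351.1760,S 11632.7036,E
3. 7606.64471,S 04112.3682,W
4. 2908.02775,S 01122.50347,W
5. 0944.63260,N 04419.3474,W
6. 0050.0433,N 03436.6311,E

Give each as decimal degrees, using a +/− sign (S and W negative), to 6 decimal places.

1. -79.615300, -0.677700
2. -33.852933, 116.545060
3. -76.110745, -41.206137
4. -29.133796, -11.375058
5. 9.743877, -44.322457
6. 0.834055, 34.610518

Point 1:
  Lat: degrees = first 2 digits = 79, minutes = 36.918; 79 + 36.918/60 = 79.6153000
  S ⇒ negate
  Lon: degrees = first 3 digits = 0, minutes = 40.662; 0 + 40.662/60 = 0.6777000
  W ⇒ negate
Point 2:
  φ: degrees = first 2 digits = 33, minutes = 51.176; 33 + 51.176/60 = 33.8529333
  hemisphere S, so the sign is −
  Lon: degrees = first 3 digits = 116, minutes = 32.7036; 116 + 32.7036/60 = 116.5450600
  E ⇒ keep positive
Point 3:
  φ: degrees = first 2 digits = 76, minutes = 6.64471; 76 + 6.64471/60 = 76.1107452
  S → negative
  Longitude: split at 3 digits → 041° and 12.3682′; 41 + 12.3682/60 = 41.2061367
  W → negative
Point 4:
  Lat: split at 2 digits → 29° and 8.02775′; 29 + 8.02775/60 = 29.1337958
  S → negative
  Longitude: degrees = first 3 digits = 11, minutes = 22.50347; 11 + 22.50347/60 = 11.3750578
  W ⇒ negate
Point 5:
  φ: degrees = first 2 digits = 9, minutes = 44.6326; 9 + 44.6326/60 = 9.7438767
  N ⇒ keep positive
  λ: split at 3 digits → 044° and 19.3474′; 44 + 19.3474/60 = 44.3224567
  hemisphere W, so the sign is −
Point 6:
  Lat: split at 2 digits → 00° and 50.0433′; 0 + 50.0433/60 = 0.8340550
  N → positive
  λ: degrees = first 3 digits = 34, minutes = 36.6311; 34 + 36.6311/60 = 34.6105183
  E → positive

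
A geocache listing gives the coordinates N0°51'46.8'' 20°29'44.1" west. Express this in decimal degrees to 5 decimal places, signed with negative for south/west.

Lat: 0° + 51/60 + 46.8/3600 = 0 + 0.850000 + 0.013000 = 0.863000
N → positive
Longitude: 20 + 29/60 + 44.1/3600 = 20.495583
hemisphere W, so the sign is −

0.86300, -20.49558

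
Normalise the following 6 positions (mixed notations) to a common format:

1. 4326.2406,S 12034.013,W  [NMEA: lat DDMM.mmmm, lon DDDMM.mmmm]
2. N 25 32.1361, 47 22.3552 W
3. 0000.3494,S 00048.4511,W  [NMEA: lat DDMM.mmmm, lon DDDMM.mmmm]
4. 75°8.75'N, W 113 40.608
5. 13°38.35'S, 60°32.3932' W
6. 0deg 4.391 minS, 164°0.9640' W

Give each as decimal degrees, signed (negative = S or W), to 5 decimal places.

Point 1:
  Latitude: split at 2 digits → 43° and 26.2406′; 43 + 26.2406/60 = 43.437343
  S → negative
  λ: split at 3 digits → 120° and 34.013′; 120 + 34.013/60 = 120.566883
  hemisphere W, so the sign is −
Point 2:
  Lat: 25 + 32.1361/60 = 25.535602
  N → positive
  Longitude: 22.3552′ = 0.372587°; total 47.372587
  W ⇒ negate
Point 3:
  Latitude: degrees = first 2 digits = 0, minutes = 0.3494; 0 + 0.3494/60 = 0.005823
  S → negative
  λ: degrees = first 3 digits = 0, minutes = 48.4511; 0 + 48.4511/60 = 0.807518
  W ⇒ negate
Point 4:
  Latitude: 8.75′ = 0.145833°; total 75.145833
  N → positive
  Longitude: 40.608′ = 0.676800°; total 113.676800
  hemisphere W, so the sign is −
Point 5:
  Latitude: 38.35′ = 0.639167°; total 13.639167
  S → negative
  Lon: 60 + 32.3932/60 = 60.539887
  W ⇒ negate
Point 6:
  φ: 0 + 4.391/60 = 0.073183
  S ⇒ negate
  Longitude: 0.964′ = 0.016067°; total 164.016067
  W → negative

1. -43.43734, -120.56688
2. 25.53560, -47.37259
3. -0.00582, -0.80752
4. 75.14583, -113.67680
5. -13.63917, -60.53989
6. -0.07318, -164.01607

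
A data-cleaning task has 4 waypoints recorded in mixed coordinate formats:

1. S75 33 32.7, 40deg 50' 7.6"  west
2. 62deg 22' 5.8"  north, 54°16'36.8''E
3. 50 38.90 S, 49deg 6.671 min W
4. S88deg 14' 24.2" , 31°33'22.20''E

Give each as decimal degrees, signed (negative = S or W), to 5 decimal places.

Point 1:
  φ: 75 + 33/60 + 32.7/3600 = 75.559083
  S → negative
  λ: 50′ + 7.6″ = 50.12667′; 40 + 50.12667/60 = 40.835444
  W ⇒ negate
Point 2:
  Lat: 62 + 22/60 + 5.8/3600 = 62.368278
  N ⇒ keep positive
  λ: 16′ + 36.8″ = 16.61333′; 54 + 16.61333/60 = 54.276889
  E ⇒ keep positive
Point 3:
  Latitude: 38.9′ = 0.648333°; total 50.648333
  S ⇒ negate
  Longitude: 6.671′ = 0.111183°; total 49.111183
  W → negative
Point 4:
  Lat: 88 + 14/60 + 24.2/3600 = 88.240056
  hemisphere S, so the sign is −
  λ: 31 + 33/60 + 22.2/3600 = 31.556167
  E → positive

1. -75.55908, -40.83544
2. 62.36828, 54.27689
3. -50.64833, -49.11118
4. -88.24006, 31.55617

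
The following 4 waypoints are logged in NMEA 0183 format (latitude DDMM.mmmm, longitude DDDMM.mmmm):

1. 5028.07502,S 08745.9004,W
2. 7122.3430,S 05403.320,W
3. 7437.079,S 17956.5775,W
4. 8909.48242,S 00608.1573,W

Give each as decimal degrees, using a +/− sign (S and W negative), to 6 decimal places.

Point 1:
  Latitude: degrees = first 2 digits = 50, minutes = 28.07502; 50 + 28.07502/60 = 50.4679170
  S ⇒ negate
  Longitude: split at 3 digits → 087° and 45.9004′; 87 + 45.9004/60 = 87.7650067
  hemisphere W, so the sign is −
Point 2:
  Latitude: split at 2 digits → 71° and 22.343′; 71 + 22.343/60 = 71.3723833
  S ⇒ negate
  Longitude: split at 3 digits → 054° and 3.32′; 54 + 3.32/60 = 54.0553333
  W → negative
Point 3:
  Latitude: split at 2 digits → 74° and 37.079′; 74 + 37.079/60 = 74.6179833
  S ⇒ negate
  Longitude: split at 3 digits → 179° and 56.5775′; 179 + 56.5775/60 = 179.9429583
  W → negative
Point 4:
  Lat: split at 2 digits → 89° and 9.48242′; 89 + 9.48242/60 = 89.1580403
  S ⇒ negate
  Lon: split at 3 digits → 006° and 8.1573′; 6 + 8.1573/60 = 6.1359550
  hemisphere W, so the sign is −

1. -50.467917, -87.765007
2. -71.372383, -54.055333
3. -74.617983, -179.942958
4. -89.158040, -6.135955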